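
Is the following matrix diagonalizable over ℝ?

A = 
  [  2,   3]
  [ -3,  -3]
No

tr(A) = -1, det(A) = 3
Characteristic polynomial: λ² - tr(A)λ + det(A) = λ² + λ + 3
λ² + λ + 3 = 0  ⇒  λ = (-1 ± √((1)² - 4·(3)))/2 = (-1 ± √(-11))/2
  = (-1 + i√11)/2,  (-1 - i√11)/2
Eigenvalues: (-1 + i√11)/2, (-1 - i√11)/2  (≈ -0.5 + 1.658i, -0.5 - 1.658i)
Has complex eigenvalues (not diagonalizable over ℝ).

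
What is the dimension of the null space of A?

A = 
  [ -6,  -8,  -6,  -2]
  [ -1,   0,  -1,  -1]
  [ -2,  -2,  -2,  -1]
nullity(A) = 2

Row reduce:
R2 → R2 - (1/6)·R1
R3 → R3 - (1/3)·R1
R3 → R3 - (1/2)·R2
REF = 
  [  -6,   -8,   -6,   -2]
  [   0,  4/3,    0, -2/3]
  [   0,    0,    0,    0]
Pivot columns: 1, 2 → 2 pivots.
rank(A) = 2, so nullity(A) = 4 - 2 = 2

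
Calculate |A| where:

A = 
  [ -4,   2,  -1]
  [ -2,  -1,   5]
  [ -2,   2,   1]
34

Cofactor expansion along row 1:
det(A) = (-4)·((-1)(1) - (5)(2)) - (2)·((-2)(1) - (5)(-2)) + (-1)·((-2)(2) - (-1)(-2))
  = (-4)(-11) - (2)(8) + (-1)(-6)
  = 34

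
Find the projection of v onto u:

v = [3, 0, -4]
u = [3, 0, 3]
v·u = (3)(3) + (0)(0) + (-4)(3) = -3
u·u = (3)² + (0)² + (3)² = 18
proj_u(v) = (v·u / u·u) × u = (-3/18) × u = (-1/6) × u

proj_u(v) = [-1/2, 0, -1/2]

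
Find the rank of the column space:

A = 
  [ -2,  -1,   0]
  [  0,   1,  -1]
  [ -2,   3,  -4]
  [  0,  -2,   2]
dim(Col(A)) = 2

Row reduce:
R3 → R3 - (1)·R1
R3 → R3 - (4)·R2
R4 → R4 + (2)·R2
REF = 
  [ -2,  -1,   0]
  [  0,   1,  -1]
  [  0,   0,   0]
  [  0,   0,   0]
Pivot columns: 1, 2 → 2 pivots.
dim(Col(A)) = number of pivot columns = 2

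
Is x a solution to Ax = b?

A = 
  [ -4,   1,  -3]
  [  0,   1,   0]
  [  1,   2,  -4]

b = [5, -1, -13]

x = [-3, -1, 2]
Yes

Ax = [5, -1, -13] = b ✓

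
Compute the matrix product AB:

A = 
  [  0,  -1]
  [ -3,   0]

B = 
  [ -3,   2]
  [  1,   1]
AB = 
  [ -1,  -1]
  [  9,  -6]

A is 2×2 and B is 2×2, so AB is 2×2. Each entry is (row of A)·(column of B):
AB[1,1] = (0)(-3) + (-1)(1) = -1
AB[1,2] = (0)(2) + (-1)(1) = -1
AB[2,1] = (-3)(-3) + (0)(1) = 9
AB[2,2] = (-3)(2) + (0)(1) = -6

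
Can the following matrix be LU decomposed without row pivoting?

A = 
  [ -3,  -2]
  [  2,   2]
Yes.
A[1,1] = -3 ≠ 0, so Gaussian elimination proceeds without a row swap: multiplier ℓ₂₁ = (2)/(-3) = -2/3, and U[2,2] = 2 - (-2/3)(-2) = 2/3.
L = 
  [   1,    0]
  [-2/3,    1]
U = 
  [ -3,  -2]
  [  0, 2/3]
Check row 2 of LU: [(-2/3)(-3), (-2/3)(-2) + (2/3)] = [2, 2] = row 2 of A ✓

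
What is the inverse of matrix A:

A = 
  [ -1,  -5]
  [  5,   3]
det(A) = (-1)(3) - (-5)(5) = 22
For a 2×2 matrix, A⁻¹ = (1/det(A)) · [[d, -b], [-c, a]]
    = (1/22) · [[3, 5], [-5, -1]]

A⁻¹ = 
  [ 3/22,  5/22]
  [-5/22, -1/22]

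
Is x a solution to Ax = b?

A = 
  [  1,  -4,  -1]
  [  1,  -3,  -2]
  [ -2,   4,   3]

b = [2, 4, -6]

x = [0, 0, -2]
Yes

Ax = [2, 4, -6] = b ✓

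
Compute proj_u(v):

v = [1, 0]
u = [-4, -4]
v·u = (1)(-4) + (0)(-4) = -4
u·u = (-4)² + (-4)² = 32
proj_u(v) = (v·u / u·u) × u = (-4/32) × u = (-1/8) × u

proj_u(v) = [1/2, 1/2]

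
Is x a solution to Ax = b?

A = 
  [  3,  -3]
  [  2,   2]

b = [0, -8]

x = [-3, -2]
No

Ax = [-3, -10] ≠ b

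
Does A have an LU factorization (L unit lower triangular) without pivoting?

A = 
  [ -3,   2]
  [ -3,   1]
Yes.
A[1,1] = -3 ≠ 0, so Gaussian elimination proceeds without a row swap: multiplier ℓ₂₁ = (-3)/(-3) = 1, and U[2,2] = 1 - (1)(2) = -1.
L = 
  [  1,   0]
  [  1,   1]
U = 
  [ -3,   2]
  [  0,  -1]
Check row 2 of LU: [(1)(-3), (1)(2) + (-1)] = [-3, 1] = row 2 of A ✓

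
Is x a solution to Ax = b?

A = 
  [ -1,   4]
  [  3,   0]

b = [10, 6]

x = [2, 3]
Yes

Ax = [10, 6] = b ✓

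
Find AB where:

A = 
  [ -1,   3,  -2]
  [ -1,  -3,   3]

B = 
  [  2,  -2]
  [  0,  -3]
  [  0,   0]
AB = 
  [ -2,  -7]
  [ -2,  11]

A is 2×3 and B is 3×2, so AB is 2×2. Each entry is (row of A)·(column of B):
AB[1,1] = (-1)(2) + (3)(0) + (-2)(0) = -2
AB[1,2] = (-1)(-2) + (3)(-3) + (-2)(0) = -7
AB[2,1] = (-1)(2) + (-3)(0) + (3)(0) = -2
AB[2,2] = (-1)(-2) + (-3)(-3) + (3)(0) = 11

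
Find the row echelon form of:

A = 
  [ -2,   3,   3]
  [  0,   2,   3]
Row operations:
No row operations needed (already in echelon form).

Resulting echelon form:
REF = 
  [ -2,   3,   3]
  [  0,   2,   3]

Rank = 2 (number of non-zero pivot rows).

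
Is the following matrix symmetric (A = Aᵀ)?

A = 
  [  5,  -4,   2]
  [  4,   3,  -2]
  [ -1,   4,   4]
No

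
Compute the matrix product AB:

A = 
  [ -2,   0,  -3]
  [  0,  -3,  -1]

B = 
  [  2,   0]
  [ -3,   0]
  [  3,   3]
AB = 
  [-13,  -9]
  [  6,  -3]

A is 2×3 and B is 3×2, so AB is 2×2. Each entry is (row of A)·(column of B):
AB[1,1] = (-2)(2) + (0)(-3) + (-3)(3) = -13
AB[1,2] = (-2)(0) + (0)(0) + (-3)(3) = -9
AB[2,1] = (0)(2) + (-3)(-3) + (-1)(3) = 6
AB[2,2] = (0)(0) + (-3)(0) + (-1)(3) = -3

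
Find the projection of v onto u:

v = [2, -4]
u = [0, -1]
v·u = (2)(0) + (-4)(-1) = 4
u·u = (0)² + (-1)² = 1
proj_u(v) = (v·u / u·u) × u = (4/1) × u = (4) × u

proj_u(v) = [0, -4]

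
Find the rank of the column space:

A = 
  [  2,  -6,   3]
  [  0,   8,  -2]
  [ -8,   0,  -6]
dim(Col(A)) = 2

Row reduce:
R3 → R3 + (4)·R1
R3 → R3 + (3)·R2
REF = 
  [  2,  -6,   3]
  [  0,   8,  -2]
  [  0,   0,   0]
Pivot columns: 1, 2 → 2 pivots.
dim(Col(A)) = number of pivot columns = 2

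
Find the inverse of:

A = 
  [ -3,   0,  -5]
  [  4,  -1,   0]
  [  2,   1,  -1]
det(A) = (-3)·((-1)(-1) - (0)(1)) - (0)·((4)(-1) - (0)(2)) + (-5)·((4)(1) - (-1)(2))
  = (-3)(1) - (0)(-4) + (-5)(6)
  = -33
det(A) = -33 ≠ 0, so A is invertible.

Cofactors Cᵢⱼ = (-1)ⁱ⁺ʲ·Mᵢⱼ:
C = 
  [  1,   4,   6]
  [ -5,  13,   3]
  [ -5, -20,   3]

adj(A) = Cᵀ:
adj(A) = 
  [  1,  -5,  -5]
  [  4,  13, -20]
  [  6,   3,   3]

A⁻¹ = (-1/33) · adj(A):
A⁻¹ = 
  [ -1/33,   5/33,   5/33]
  [ -4/33, -13/33,  20/33]
  [ -2/11,  -1/11,  -1/11]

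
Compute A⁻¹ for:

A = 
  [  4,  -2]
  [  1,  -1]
det(A) = (4)(-1) - (-2)(1) = -2
For a 2×2 matrix, A⁻¹ = (1/det(A)) · [[d, -b], [-c, a]]
    = (-1/2) · [[-1, 2], [-1, 4]]

A⁻¹ = 
  [1/2,  -1]
  [1/2,  -2]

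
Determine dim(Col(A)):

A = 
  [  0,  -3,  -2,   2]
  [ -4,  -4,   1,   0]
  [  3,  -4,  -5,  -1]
dim(Col(A)) = 3

Row reduce:
Swap R1 ↔ R2
R3 → R3 + (3/4)·R1
R3 → R3 - (7/3)·R2
REF = 
  [   -4,    -4,     1,     0]
  [    0,    -3,    -2,     2]
  [    0,     0,  5/12, -17/3]
Pivot columns: 1, 2, 3 → 3 pivots.
dim(Col(A)) = number of pivot columns = 3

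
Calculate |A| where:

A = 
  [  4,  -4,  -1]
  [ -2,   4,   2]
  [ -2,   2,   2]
12

Cofactor expansion along row 1:
det(A) = (4)·((4)(2) - (2)(2)) - (-4)·((-2)(2) - (2)(-2)) + (-1)·((-2)(2) - (4)(-2))
  = (4)(4) - (-4)(0) + (-1)(4)
  = 12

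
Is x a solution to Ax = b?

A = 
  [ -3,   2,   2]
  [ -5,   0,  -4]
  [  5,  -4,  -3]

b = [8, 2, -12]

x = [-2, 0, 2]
No

Ax = [10, 2, -16] ≠ b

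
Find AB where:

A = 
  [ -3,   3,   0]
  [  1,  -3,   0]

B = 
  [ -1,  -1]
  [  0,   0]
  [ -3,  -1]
AB = 
  [  3,   3]
  [ -1,  -1]

A is 2×3 and B is 3×2, so AB is 2×2. Each entry is (row of A)·(column of B):
AB[1,1] = (-3)(-1) + (3)(0) + (0)(-3) = 3
AB[1,2] = (-3)(-1) + (3)(0) + (0)(-1) = 3
AB[2,1] = (1)(-1) + (-3)(0) + (0)(-3) = -1
AB[2,2] = (1)(-1) + (-3)(0) + (0)(-1) = -1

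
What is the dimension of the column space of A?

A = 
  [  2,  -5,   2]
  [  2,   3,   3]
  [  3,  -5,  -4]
dim(Col(A)) = 3

Row reduce:
R2 → R2 - (1)·R1
R3 → R3 - (3/2)·R1
R3 → R3 - (5/16)·R2
REF = 
  [      2,      -5,       2]
  [      0,       8,       1]
  [      0,       0, -117/16]
Pivot columns: 1, 2, 3 → 3 pivots.
dim(Col(A)) = number of pivot columns = 3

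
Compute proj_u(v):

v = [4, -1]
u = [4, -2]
v·u = (4)(4) + (-1)(-2) = 18
u·u = (4)² + (-2)² = 20
proj_u(v) = (v·u / u·u) × u = (18/20) × u = (9/10) × u

proj_u(v) = [18/5, -9/5]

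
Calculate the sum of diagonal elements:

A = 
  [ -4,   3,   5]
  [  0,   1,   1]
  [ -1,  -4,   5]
2

tr(A) = -4 + 1 + 5 = 2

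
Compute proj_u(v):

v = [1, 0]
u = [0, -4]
proj_u(v) = [0, 0]

v·u = (1)(0) + (0)(-4) = 0
u·u = (0)² + (-4)² = 16
proj_u(v) = (v·u / u·u) × u = (0/16) × u = (0) × u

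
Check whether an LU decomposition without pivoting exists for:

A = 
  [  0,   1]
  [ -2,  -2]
No.
A[1,1] = 0 but A[2,1] = -2 ≠ 0. Any LU with L unit lower triangular has (LU)[1,1] = U[1,1] and (LU)[2,1] = L[2,1]·U[1,1]; matching A forces U[1,1] = 0, which then forces (LU)[2,1] = 0 ≠ -2. A row swap (pivoting) is required.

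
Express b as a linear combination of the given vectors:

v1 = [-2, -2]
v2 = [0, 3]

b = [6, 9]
c1 = -3, c2 = 1

b = -3·v1 + 1·v2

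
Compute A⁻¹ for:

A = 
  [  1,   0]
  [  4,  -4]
det(A) = (1)(-4) - (0)(4) = -4
For a 2×2 matrix, A⁻¹ = (1/det(A)) · [[d, -b], [-c, a]]
    = (-1/4) · [[-4, 0], [-4, 1]]

A⁻¹ = 
  [   1,    0]
  [   1, -1/4]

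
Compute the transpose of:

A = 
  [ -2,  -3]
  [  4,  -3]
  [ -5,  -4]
Aᵀ = 
  [ -2,   4,  -5]
  [ -3,  -3,  -4]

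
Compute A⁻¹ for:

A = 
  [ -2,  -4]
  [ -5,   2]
det(A) = (-2)(2) - (-4)(-5) = -24
For a 2×2 matrix, A⁻¹ = (1/det(A)) · [[d, -b], [-c, a]]
    = (-1/24) · [[2, 4], [5, -2]]

A⁻¹ = 
  [-1/12,  -1/6]
  [-5/24,  1/12]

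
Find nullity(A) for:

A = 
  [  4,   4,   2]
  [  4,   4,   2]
nullity(A) = 2

Row reduce:
R2 → R2 - (1)·R1
REF = 
  [  4,   4,   2]
  [  0,   0,   0]
Pivot columns: 1 → 1 pivot.
rank(A) = 1, so nullity(A) = 3 - 1 = 2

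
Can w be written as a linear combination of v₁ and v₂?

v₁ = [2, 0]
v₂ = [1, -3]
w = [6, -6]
Yes

Form the augmented matrix and row-reduce:
[v₁|v₂|w] = 
  [  2,   1,   6]
  [  0,  -3,  -6]
(already in echelon form — no row operations needed)

No row of the form [0 0 | nonzero], so the system is consistent. Back-substitution gives c₁ = 2, c₂ = 2: w = (2)·v₁ + (2)·v₂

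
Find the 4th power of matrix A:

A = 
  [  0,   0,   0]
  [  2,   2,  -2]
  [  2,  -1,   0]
A^4 = 
  [  0,   0,   0]
  [  8,  44, -32]
  [ -4, -16,  12]

A² = A·A:
A²[1,1] = (0)(0) + (0)(2) + (0)(2) = 0
A²[1,2] = (0)(0) + (0)(2) + (0)(-1) = 0
A²[1,3] = (0)(0) + (0)(-2) + (0)(0) = 0
A²[2,1] = (2)(0) + (2)(2) + (-2)(2) = 0
A²[2,2] = (2)(0) + (2)(2) + (-2)(-1) = 6
A²[2,3] = (2)(0) + (2)(-2) + (-2)(0) = -4
A²[3,1] = (2)(0) + (-1)(2) + (0)(2) = -2
A²[3,2] = (2)(0) + (-1)(2) + (0)(-1) = -2
A²[3,3] = (2)(0) + (-1)(-2) + (0)(0) = 2
A² = 
  [  0,   0,   0]
  [  0,   6,  -4]
  [ -2,  -2,   2]

A^3 = A^2·A:
A^3[1,1] = (0)(0) + (0)(2) + (0)(2) = 0
A^3[1,2] = (0)(0) + (0)(2) + (0)(-1) = 0
A^3[1,3] = (0)(0) + (0)(-2) + (0)(0) = 0
A^3[2,1] = (0)(0) + (6)(2) + (-4)(2) = 4
A^3[2,2] = (0)(0) + (6)(2) + (-4)(-1) = 16
A^3[2,3] = (0)(0) + (6)(-2) + (-4)(0) = -12
A^3[3,1] = (-2)(0) + (-2)(2) + (2)(2) = 0
A^3[3,2] = (-2)(0) + (-2)(2) + (2)(-1) = -6
A^3[3,3] = (-2)(0) + (-2)(-2) + (2)(0) = 4
A^3 = 
  [  0,   0,   0]
  [  4,  16, -12]
  [  0,  -6,   4]

A^4 = A^3·A:
A^4[1,1] = (0)(0) + (0)(2) + (0)(2) = 0
A^4[1,2] = (0)(0) + (0)(2) + (0)(-1) = 0
A^4[1,3] = (0)(0) + (0)(-2) + (0)(0) = 0
A^4[2,1] = (4)(0) + (16)(2) + (-12)(2) = 8
A^4[2,2] = (4)(0) + (16)(2) + (-12)(-1) = 44
A^4[2,3] = (4)(0) + (16)(-2) + (-12)(0) = -32
A^4[3,1] = (0)(0) + (-6)(2) + (4)(2) = -4
A^4[3,2] = (0)(0) + (-6)(2) + (4)(-1) = -16
A^4[3,3] = (0)(0) + (-6)(-2) + (4)(0) = 12
A^4 = 
  [  0,   0,   0]
  [  8,  44, -32]
  [ -4, -16,  12]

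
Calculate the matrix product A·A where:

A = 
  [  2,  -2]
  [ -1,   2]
A² = A·A:
A²[1,1] = (2)(2) + (-2)(-1) = 6
A²[1,2] = (2)(-2) + (-2)(2) = -8
A²[2,1] = (-1)(2) + (2)(-1) = -4
A²[2,2] = (-1)(-2) + (2)(2) = 6
A² = 
  [  6,  -8]
  [ -4,   6]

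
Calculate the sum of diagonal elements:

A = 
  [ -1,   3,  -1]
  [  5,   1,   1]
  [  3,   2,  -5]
-5

tr(A) = -1 + 1 + -5 = -5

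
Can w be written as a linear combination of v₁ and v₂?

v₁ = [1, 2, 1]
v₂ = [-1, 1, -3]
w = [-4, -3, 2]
No

Form the augmented matrix and row-reduce:
[v₁|v₂|w] = 
  [  1,  -1,  -4]
  [  2,   1,  -3]
  [  1,  -3,   2]
R2 → R2 - (2)·R1
R3 → R3 - (1)·R1
R3 → R3 + (2/3)·R2
REF = 
  [   1,   -1,   -4]
  [   0,    3,    5]
  [   0,    0, 28/3]

Row 3 reads [0 0 | 28/3], i.e. 0 = 28/3, so the system is inconsistent and w ∉ span{v₁, v₂}.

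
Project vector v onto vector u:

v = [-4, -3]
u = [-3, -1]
v·u = (-4)(-3) + (-3)(-1) = 15
u·u = (-3)² + (-1)² = 10
proj_u(v) = (v·u / u·u) × u = (15/10) × u = (3/2) × u

proj_u(v) = [-9/2, -3/2]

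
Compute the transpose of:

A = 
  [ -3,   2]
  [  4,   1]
Aᵀ = 
  [ -3,   4]
  [  2,   1]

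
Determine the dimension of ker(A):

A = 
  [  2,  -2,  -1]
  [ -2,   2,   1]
nullity(A) = 2

Row reduce:
R2 → R2 + (1)·R1
REF = 
  [  2,  -2,  -1]
  [  0,   0,   0]
Pivot columns: 1 → 1 pivot.
rank(A) = 1, so nullity(A) = 3 - 1 = 2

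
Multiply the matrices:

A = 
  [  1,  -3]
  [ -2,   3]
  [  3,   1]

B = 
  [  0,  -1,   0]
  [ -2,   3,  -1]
A is 3×2 and B is 2×3, so AB is 3×3. Each entry is (row of A)·(column of B):
AB[1,1] = (1)(0) + (-3)(-2) = 6
AB[1,2] = (1)(-1) + (-3)(3) = -10
AB[1,3] = (1)(0) + (-3)(-1) = 3
AB[2,1] = (-2)(0) + (3)(-2) = -6
AB[2,2] = (-2)(-1) + (3)(3) = 11
AB[2,3] = (-2)(0) + (3)(-1) = -3
AB[3,1] = (3)(0) + (1)(-2) = -2
AB[3,2] = (3)(-1) + (1)(3) = 0
AB[3,3] = (3)(0) + (1)(-1) = -1

AB = 
  [  6, -10,   3]
  [ -6,  11,  -3]
  [ -2,   0,  -1]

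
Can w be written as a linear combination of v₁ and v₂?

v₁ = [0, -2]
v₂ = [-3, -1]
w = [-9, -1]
Yes

Form the augmented matrix and row-reduce:
[v₁|v₂|w] = 
  [  0,  -3,  -9]
  [ -2,  -1,  -1]
Swap R1 ↔ R2
REF = 
  [ -2,  -1,  -1]
  [  0,  -3,  -9]

No row of the form [0 0 | nonzero], so the system is consistent. Back-substitution gives c₁ = -1, c₂ = 3: w = (-1)·v₁ + (3)·v₂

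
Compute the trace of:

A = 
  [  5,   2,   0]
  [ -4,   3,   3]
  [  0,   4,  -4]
4

tr(A) = 5 + 3 + -4 = 4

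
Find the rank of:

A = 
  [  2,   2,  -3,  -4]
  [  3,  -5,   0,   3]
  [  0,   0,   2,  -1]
Row reduce:
R2 → R2 - (3/2)·R1
REF = 
  [  2,   2,  -3,  -4]
  [  0,  -8, 9/2,   9]
  [  0,   0,   2,  -1]
Pivot columns: 1, 2, 3 → 3 pivots.

rank(A) = 3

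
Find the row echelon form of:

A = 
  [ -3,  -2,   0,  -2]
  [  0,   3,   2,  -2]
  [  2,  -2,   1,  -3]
Row operations:
R3 → R3 + (2/3)·R1
R3 → R3 + (10/9)·R2

Resulting echelon form:
REF = 
  [   -3,    -2,     0,    -2]
  [    0,     3,     2,    -2]
  [    0,     0,  29/9, -59/9]

Rank = 3 (number of non-zero pivot rows).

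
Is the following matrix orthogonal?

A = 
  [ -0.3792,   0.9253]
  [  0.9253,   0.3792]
Yes

AᵀA = 
  [  1,   0]
  [  0,   1]
≈ I (equal to I up to the 4-dp rounding of the entries)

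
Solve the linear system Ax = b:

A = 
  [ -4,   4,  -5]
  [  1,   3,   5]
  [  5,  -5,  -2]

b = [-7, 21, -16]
Row reduce the augmented matrix [A|b]:
R2 → R2 + (1/4)·R1
R3 → R3 + (5/4)·R1
REF = 
  [   -4,     4,    -5,    -7]
  [    0,     4,  15/4,  77/4]
  [    0,     0, -33/4, -99/4]

Back-substitution:
x₃ = (-99/4) / (-33/4) = 3
x₂ = (77/4 - (15/4)(3)) / 4 = 2
x₁ = (-7 - (4)(2) - (-5)(3)) / (-4) = 0

x = [0, 2, 3]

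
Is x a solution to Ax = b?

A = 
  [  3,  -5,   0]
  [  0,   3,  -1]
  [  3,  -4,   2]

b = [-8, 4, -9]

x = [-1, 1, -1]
Yes

Ax = [-8, 4, -9] = b ✓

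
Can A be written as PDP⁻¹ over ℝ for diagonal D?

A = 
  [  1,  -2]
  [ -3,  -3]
Yes

tr(A) = -2, det(A) = -9
Characteristic polynomial: λ² - tr(A)λ + det(A) = λ² + 2λ - 9
λ² + 2λ - 9 = 0  ⇒  λ = (-2 ± √((2)² - 4·(-9)))/2 = (-2 ± √(40))/2
  = -1 + √10,  -1 - √10
Eigenvalues: -1 + √10, -1 - √10  (≈ 2.162, -4.162)
The two irrational eigenvalues are distinct (simple), so each has alg. mult. = geom. mult. = 1.
Sum of geometric multiplicities equals n, so A has n independent eigenvectors.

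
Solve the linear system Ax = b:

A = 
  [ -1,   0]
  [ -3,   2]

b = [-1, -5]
x = [1, -1]

Row reduce the augmented matrix [A|b]:
R2 → R2 - (3)·R1
REF = 
  [ -1,   0,  -1]
  [  0,   2,  -2]

Back-substitution:
x₂ = (-2) / 2 = -1
x₁ = (-1 - (0)(-1)) / (-1) = 1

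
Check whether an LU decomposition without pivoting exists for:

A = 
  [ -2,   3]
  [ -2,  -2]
Yes.
A[1,1] = -2 ≠ 0, so Gaussian elimination proceeds without a row swap: multiplier ℓ₂₁ = (-2)/(-2) = 1, and U[2,2] = -2 - (1)(3) = -5.
L = 
  [  1,   0]
  [  1,   1]
U = 
  [ -2,   3]
  [  0,  -5]
Check row 2 of LU: [(1)(-2), (1)(3) + (-5)] = [-2, -2] = row 2 of A ✓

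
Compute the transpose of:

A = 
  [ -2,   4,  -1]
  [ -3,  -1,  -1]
Aᵀ = 
  [ -2,  -3]
  [  4,  -1]
  [ -1,  -1]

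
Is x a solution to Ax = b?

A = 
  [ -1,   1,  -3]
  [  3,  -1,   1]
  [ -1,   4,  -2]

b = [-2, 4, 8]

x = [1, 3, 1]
No

Ax = [-1, 1, 9] ≠ b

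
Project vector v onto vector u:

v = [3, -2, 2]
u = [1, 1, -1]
v·u = (3)(1) + (-2)(1) + (2)(-1) = -1
u·u = (1)² + (1)² + (-1)² = 3
proj_u(v) = (v·u / u·u) × u = (-1/3) × u

proj_u(v) = [-1/3, -1/3, 1/3]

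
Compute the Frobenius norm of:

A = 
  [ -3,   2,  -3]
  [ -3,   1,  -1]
||A||_F = 5.745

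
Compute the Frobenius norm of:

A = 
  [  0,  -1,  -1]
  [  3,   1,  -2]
||A||_F = 4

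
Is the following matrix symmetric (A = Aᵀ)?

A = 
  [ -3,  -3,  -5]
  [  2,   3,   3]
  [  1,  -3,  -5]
No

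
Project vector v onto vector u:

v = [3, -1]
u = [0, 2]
v·u = (3)(0) + (-1)(2) = -2
u·u = (0)² + (2)² = 4
proj_u(v) = (v·u / u·u) × u = (-2/4) × u = (-1/2) × u

proj_u(v) = [0, -1]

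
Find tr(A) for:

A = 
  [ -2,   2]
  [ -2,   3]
1

tr(A) = -2 + 3 = 1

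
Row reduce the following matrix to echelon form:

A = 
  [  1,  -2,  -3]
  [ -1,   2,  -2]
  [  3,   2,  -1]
Row operations:
R2 → R2 + (1)·R1
R3 → R3 - (3)·R1
Swap R2 ↔ R3

Resulting echelon form:
REF = 
  [  1,  -2,  -3]
  [  0,   8,   8]
  [  0,   0,  -5]

Rank = 3 (number of non-zero pivot rows).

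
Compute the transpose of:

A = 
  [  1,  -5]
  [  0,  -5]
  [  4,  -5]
Aᵀ = 
  [  1,   0,   4]
  [ -5,  -5,  -5]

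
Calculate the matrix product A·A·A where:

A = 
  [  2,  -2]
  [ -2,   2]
A^3 = 
  [ 32, -32]
  [-32,  32]

A² = A·A:
A²[1,1] = (2)(2) + (-2)(-2) = 8
A²[1,2] = (2)(-2) + (-2)(2) = -8
A²[2,1] = (-2)(2) + (2)(-2) = -8
A²[2,2] = (-2)(-2) + (2)(2) = 8
A² = 
  [  8,  -8]
  [ -8,   8]

A^3 = A^2·A:
A^3[1,1] = (8)(2) + (-8)(-2) = 32
A^3[1,2] = (8)(-2) + (-8)(2) = -32
A^3[2,1] = (-8)(2) + (8)(-2) = -32
A^3[2,2] = (-8)(-2) + (8)(2) = 32
A^3 = 
  [ 32, -32]
  [-32,  32]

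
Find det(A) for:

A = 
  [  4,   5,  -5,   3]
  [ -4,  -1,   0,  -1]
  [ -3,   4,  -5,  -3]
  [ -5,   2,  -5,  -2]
-105

Cofactor expansion along row 1: det(A) = a₁₁M₁₁ - a₁₂M₁₂ + a₁₃M₁₃ - a₁₄M₁₄

M₁₁ = det[[-1, 0, -1]; [4, -5, -3]; [2, -5, -2]]
  = (-1)·((-5)(-2) - (-3)(-5)) - (0)·((4)(-2) - (-3)(2)) + (-1)·((4)(-5) - (-5)(2))
  = (-1)(-5) - (0)(-2) + (-1)(-10)
  = 15
M₁₂ = det[[-4, 0, -1]; [-3, -5, -3]; [-5, -5, -2]]
  = (-4)·((-5)(-2) - (-3)(-5)) - (0)·((-3)(-2) - (-3)(-5)) + (-1)·((-3)(-5) - (-5)(-5))
  = (-4)(-5) - (0)(-9) + (-1)(-10)
  = 30
M₁₃ = det[[-4, -1, -1]; [-3, 4, -3]; [-5, 2, -2]]
  = (-4)·((4)(-2) - (-3)(2)) - (-1)·((-3)(-2) - (-3)(-5)) + (-1)·((-3)(2) - (4)(-5))
  = (-4)(-2) - (-1)(-9) + (-1)(14)
  = -15
M₁₄ = det[[-4, -1, 0]; [-3, 4, -5]; [-5, 2, -5]]
  = (-4)·((4)(-5) - (-5)(2)) - (-1)·((-3)(-5) - (-5)(-5)) + (0)·((-3)(2) - (4)(-5))
  = (-4)(-10) - (-1)(-10) + (0)(14)
  = 30

det(A) = (4)(15) - (5)(30) + (-5)(-15) - (3)(30) = -105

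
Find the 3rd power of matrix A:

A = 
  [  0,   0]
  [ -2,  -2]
A² = A·A:
A²[1,1] = (0)(0) + (0)(-2) = 0
A²[1,2] = (0)(0) + (0)(-2) = 0
A²[2,1] = (-2)(0) + (-2)(-2) = 4
A²[2,2] = (-2)(0) + (-2)(-2) = 4
A² = 
  [  0,   0]
  [  4,   4]

A^3 = A^2·A:
A^3[1,1] = (0)(0) + (0)(-2) = 0
A^3[1,2] = (0)(0) + (0)(-2) = 0
A^3[2,1] = (4)(0) + (4)(-2) = -8
A^3[2,2] = (4)(0) + (4)(-2) = -8
A^3 = 
  [  0,   0]
  [ -8,  -8]

Therefore
A^3 = 
  [  0,   0]
  [ -8,  -8]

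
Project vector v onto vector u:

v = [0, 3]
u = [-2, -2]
proj_u(v) = [3/2, 3/2]

v·u = (0)(-2) + (3)(-2) = -6
u·u = (-2)² + (-2)² = 8
proj_u(v) = (v·u / u·u) × u = (-6/8) × u = (-3/4) × u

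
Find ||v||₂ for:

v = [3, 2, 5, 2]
6.481

||v||₂ = √((3)² + (2)² + (5)² + (2)²) = √42 = 6.481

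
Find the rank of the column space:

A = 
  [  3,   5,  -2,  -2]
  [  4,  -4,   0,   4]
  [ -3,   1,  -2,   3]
Row reduce:
R2 → R2 - (4/3)·R1
R3 → R3 + (1)·R1
R3 → R3 + (9/16)·R2
REF = 
  [    3,     5,    -2,    -2]
  [    0, -32/3,   8/3,  20/3]
  [    0,     0,  -5/2,  19/4]
Pivot columns: 1, 2, 3 → 3 pivots.
dim(Col(A)) = number of pivot columns = 3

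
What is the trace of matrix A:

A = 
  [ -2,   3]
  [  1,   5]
3

tr(A) = -2 + 5 = 3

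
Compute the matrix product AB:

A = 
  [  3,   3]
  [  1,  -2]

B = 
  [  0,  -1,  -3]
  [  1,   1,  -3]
AB = 
  [  3,   0, -18]
  [ -2,  -3,   3]

A is 2×2 and B is 2×3, so AB is 2×3. Each entry is (row of A)·(column of B):
AB[1,1] = (3)(0) + (3)(1) = 3
AB[1,2] = (3)(-1) + (3)(1) = 0
AB[1,3] = (3)(-3) + (3)(-3) = -18
AB[2,1] = (1)(0) + (-2)(1) = -2
AB[2,2] = (1)(-1) + (-2)(1) = -3
AB[2,3] = (1)(-3) + (-2)(-3) = 3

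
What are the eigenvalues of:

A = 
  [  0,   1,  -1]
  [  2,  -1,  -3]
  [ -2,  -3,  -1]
λ = -4, 1 + √5, 1 - √5  (≈ -4, 3.236, -1.236)

Characteristic polynomial: det(λI - A) = λ³ + 2λ² - 12λ - 16
Testing integer divisors of the constant term: p(-4) = 0, so (λ + 4) is a factor:
p(λ) = (λ + 4)(λ² - 2λ - 4)
λ² - 2λ - 4 = 0  ⇒  λ = (2 ± √((-2)² - 4·(-4)))/2 = (2 ± √(20))/2
  = 1 + √5,  1 - √5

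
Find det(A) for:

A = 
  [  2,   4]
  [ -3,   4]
20

For a 2×2 matrix, det = ad - bc = (2)(4) - (4)(-3) = 20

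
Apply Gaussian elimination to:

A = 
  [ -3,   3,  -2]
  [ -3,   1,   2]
Row operations:
R2 → R2 - (1)·R1

Resulting echelon form:
REF = 
  [ -3,   3,  -2]
  [  0,  -2,   4]

Rank = 2 (number of non-zero pivot rows).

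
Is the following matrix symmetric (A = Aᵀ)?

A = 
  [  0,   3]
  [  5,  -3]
No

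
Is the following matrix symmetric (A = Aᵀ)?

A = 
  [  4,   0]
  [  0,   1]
Yes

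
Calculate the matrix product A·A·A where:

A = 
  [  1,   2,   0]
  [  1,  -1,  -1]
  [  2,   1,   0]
A² = A·A:
A²[1,1] = (1)(1) + (2)(1) + (0)(2) = 3
A²[1,2] = (1)(2) + (2)(-1) + (0)(1) = 0
A²[1,3] = (1)(0) + (2)(-1) + (0)(0) = -2
A²[2,1] = (1)(1) + (-1)(1) + (-1)(2) = -2
A²[2,2] = (1)(2) + (-1)(-1) + (-1)(1) = 2
A²[2,3] = (1)(0) + (-1)(-1) + (-1)(0) = 1
A²[3,1] = (2)(1) + (1)(1) + (0)(2) = 3
A²[3,2] = (2)(2) + (1)(-1) + (0)(1) = 3
A²[3,3] = (2)(0) + (1)(-1) + (0)(0) = -1
A² = 
  [  3,   0,  -2]
  [ -2,   2,   1]
  [  3,   3,  -1]

A^3 = A^2·A:
A^3[1,1] = (3)(1) + (0)(1) + (-2)(2) = -1
A^3[1,2] = (3)(2) + (0)(-1) + (-2)(1) = 4
A^3[1,3] = (3)(0) + (0)(-1) + (-2)(0) = 0
A^3[2,1] = (-2)(1) + (2)(1) + (1)(2) = 2
A^3[2,2] = (-2)(2) + (2)(-1) + (1)(1) = -5
A^3[2,3] = (-2)(0) + (2)(-1) + (1)(0) = -2
A^3[3,1] = (3)(1) + (3)(1) + (-1)(2) = 4
A^3[3,2] = (3)(2) + (3)(-1) + (-1)(1) = 2
A^3[3,3] = (3)(0) + (3)(-1) + (-1)(0) = -3
A^3 = 
  [ -1,   4,   0]
  [  2,  -5,  -2]
  [  4,   2,  -3]

Therefore
A^3 = 
  [ -1,   4,   0]
  [  2,  -5,  -2]
  [  4,   2,  -3]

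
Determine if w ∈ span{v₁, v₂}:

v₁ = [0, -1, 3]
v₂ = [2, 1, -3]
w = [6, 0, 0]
Yes

Form the augmented matrix and row-reduce:
[v₁|v₂|w] = 
  [  0,   2,   6]
  [ -1,   1,   0]
  [  3,  -3,   0]
Swap R1 ↔ R2
R3 → R3 + (3)·R1
REF = 
  [ -1,   1,   0]
  [  0,   2,   6]
  [  0,   0,   0]

No row of the form [0 0 | nonzero], so the system is consistent. Back-substitution gives c₁ = 3, c₂ = 3: w = (3)·v₁ + (3)·v₂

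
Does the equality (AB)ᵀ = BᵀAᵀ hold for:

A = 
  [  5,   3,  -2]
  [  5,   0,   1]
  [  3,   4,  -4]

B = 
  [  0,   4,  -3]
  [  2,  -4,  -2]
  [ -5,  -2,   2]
Yes

(AB)ᵀ = 
  [ 16,  -5,  28]
  [ 12,  18,   4]
  [-25, -13, -25]

BᵀAᵀ = 
  [ 16,  -5,  28]
  [ 12,  18,   4]
  [-25, -13, -25]

Both sides are equal — this is the standard identity (AB)ᵀ = BᵀAᵀ, which holds for all A, B.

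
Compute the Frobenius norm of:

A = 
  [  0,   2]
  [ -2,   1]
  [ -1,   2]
||A||_F = 3.742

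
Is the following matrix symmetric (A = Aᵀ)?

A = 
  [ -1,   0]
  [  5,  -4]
No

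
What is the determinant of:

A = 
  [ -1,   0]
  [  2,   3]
-3

For a 2×2 matrix, det = ad - bc = (-1)(3) - (0)(2) = -3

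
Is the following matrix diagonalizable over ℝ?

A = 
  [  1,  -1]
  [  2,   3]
No

tr(A) = 4, det(A) = 5
Characteristic polynomial: λ² - tr(A)λ + det(A) = λ² - 4λ + 5
λ² - 4λ + 5 = 0  ⇒  λ = (4 ± √((-4)² - 4·(5)))/2 = (4 ± √(-4))/2
  = 2 + i,  2 - i
Eigenvalues: 2 + i, 2 - i  (≈ 2 + 1i, 2 - 1i)
Has complex eigenvalues (not diagonalizable over ℝ).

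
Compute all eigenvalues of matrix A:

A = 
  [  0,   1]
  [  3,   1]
tr(A) = 1, det(A) = -3
Characteristic polynomial: λ² - tr(A)λ + det(A) = λ² - λ - 3
λ² - λ - 3 = 0  ⇒  λ = (1 ± √((-1)² - 4·(-3)))/2 = (1 ± √(13))/2
  = (1 + √13)/2,  (1 - √13)/2

λ = (1 + √13)/2, (1 - √13)/2  (≈ 2.303, -1.303)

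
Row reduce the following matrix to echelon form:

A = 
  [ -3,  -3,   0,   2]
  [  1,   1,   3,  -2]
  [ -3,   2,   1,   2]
Row operations:
R2 → R2 + (1/3)·R1
R3 → R3 - (1)·R1
Swap R2 ↔ R3

Resulting echelon form:
REF = 
  [  -3,   -3,    0,    2]
  [   0,    5,    1,    0]
  [   0,    0,    3, -4/3]

Rank = 3 (number of non-zero pivot rows).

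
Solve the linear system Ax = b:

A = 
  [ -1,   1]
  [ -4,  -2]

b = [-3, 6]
Row reduce the augmented matrix [A|b]:
R2 → R2 - (4)·R1
REF = 
  [ -1,   1,  -3]
  [  0,  -6,  18]

Back-substitution:
x₂ = 18 / (-6) = -3
x₁ = (-3 - (1)(-3)) / (-1) = 0

x = [0, -3]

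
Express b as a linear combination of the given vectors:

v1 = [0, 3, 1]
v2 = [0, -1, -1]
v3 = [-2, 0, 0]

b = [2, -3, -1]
c1 = -1, c2 = 0, c3 = -1

b = -1·v1 + 0·v2 + -1·v3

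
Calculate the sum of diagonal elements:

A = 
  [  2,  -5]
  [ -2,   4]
6

tr(A) = 2 + 4 = 6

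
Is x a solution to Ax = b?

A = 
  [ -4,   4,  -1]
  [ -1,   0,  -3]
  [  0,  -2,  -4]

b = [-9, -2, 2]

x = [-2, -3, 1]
No

Ax = [-5, -1, 2] ≠ b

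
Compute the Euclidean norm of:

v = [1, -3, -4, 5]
7.141

||v||₂ = √((1)² + (-3)² + (-4)² + (5)²) = √51 = 7.141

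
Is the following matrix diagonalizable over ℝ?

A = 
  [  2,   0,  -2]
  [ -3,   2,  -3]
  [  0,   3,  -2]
No

Characteristic polynomial: det(λI - A) = λ³ - 2λ² + 5λ - 28
By the rational root theorem any rational root is an integer dividing 28; none of those is a root, so p(λ) has no rational roots and hence (being an irreducible cubic) no repeated roots.
Discriminant of the cubic: Δ = -17424
Δ < 0 ⇒ one real eigenvalue and a complex-conjugate pair: λ ≈ 3.187, -0.5937 + 2.904i, -0.5937 - 2.904i
Has complex eigenvalues (not diagonalizable over ℝ).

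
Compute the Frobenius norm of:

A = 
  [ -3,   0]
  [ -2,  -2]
||A||_F = 4.123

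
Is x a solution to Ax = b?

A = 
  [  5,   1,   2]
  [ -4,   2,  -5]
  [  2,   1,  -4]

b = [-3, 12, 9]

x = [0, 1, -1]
No

Ax = [-1, 7, 5] ≠ b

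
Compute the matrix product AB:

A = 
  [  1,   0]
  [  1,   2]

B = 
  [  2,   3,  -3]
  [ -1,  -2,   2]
A is 2×2 and B is 2×3, so AB is 2×3. Each entry is (row of A)·(column of B):
AB[1,1] = (1)(2) + (0)(-1) = 2
AB[1,2] = (1)(3) + (0)(-2) = 3
AB[1,3] = (1)(-3) + (0)(2) = -3
AB[2,1] = (1)(2) + (2)(-1) = 0
AB[2,2] = (1)(3) + (2)(-2) = -1
AB[2,3] = (1)(-3) + (2)(2) = 1

AB = 
  [  2,   3,  -3]
  [  0,  -1,   1]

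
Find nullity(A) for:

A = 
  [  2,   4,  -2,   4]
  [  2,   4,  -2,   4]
nullity(A) = 3

Row reduce:
R2 → R2 - (1)·R1
REF = 
  [  2,   4,  -2,   4]
  [  0,   0,   0,   0]
Pivot columns: 1 → 1 pivot.
rank(A) = 1, so nullity(A) = 4 - 1 = 3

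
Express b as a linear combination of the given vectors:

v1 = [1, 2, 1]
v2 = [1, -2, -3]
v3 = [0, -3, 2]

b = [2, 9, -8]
c1 = 1, c2 = 1, c3 = -3

b = 1·v1 + 1·v2 + -3·v3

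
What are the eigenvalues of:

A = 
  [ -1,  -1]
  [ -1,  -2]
λ = (-3 + √5)/2, (-3 - √5)/2  (≈ -0.382, -2.618)

tr(A) = -3, det(A) = 1
Characteristic polynomial: λ² - tr(A)λ + det(A) = λ² + 3λ + 1
λ² + 3λ + 1 = 0  ⇒  λ = (-3 ± √((3)² - 4·(1)))/2 = (-3 ± √(5))/2
  = (-3 + √5)/2,  (-3 - √5)/2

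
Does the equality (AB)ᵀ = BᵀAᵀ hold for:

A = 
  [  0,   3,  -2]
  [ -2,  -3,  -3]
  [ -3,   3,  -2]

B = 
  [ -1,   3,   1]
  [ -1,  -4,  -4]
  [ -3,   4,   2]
Yes

(AB)ᵀ = 
  [  3,  14,   6]
  [-20,  -6, -29]
  [-16,   4, -19]

BᵀAᵀ = 
  [  3,  14,   6]
  [-20,  -6, -29]
  [-16,   4, -19]

Both sides are equal — this is the standard identity (AB)ᵀ = BᵀAᵀ, which holds for all A, B.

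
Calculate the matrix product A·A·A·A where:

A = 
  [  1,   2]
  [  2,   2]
A² = A·A:
A²[1,1] = (1)(1) + (2)(2) = 5
A²[1,2] = (1)(2) + (2)(2) = 6
A²[2,1] = (2)(1) + (2)(2) = 6
A²[2,2] = (2)(2) + (2)(2) = 8
A² = 
  [  5,   6]
  [  6,   8]

A^3 = A^2·A:
A^3[1,1] = (5)(1) + (6)(2) = 17
A^3[1,2] = (5)(2) + (6)(2) = 22
A^3[2,1] = (6)(1) + (8)(2) = 22
A^3[2,2] = (6)(2) + (8)(2) = 28
A^3 = 
  [ 17,  22]
  [ 22,  28]

A^4 = A^3·A:
A^4[1,1] = (17)(1) + (22)(2) = 61
A^4[1,2] = (17)(2) + (22)(2) = 78
A^4[2,1] = (22)(1) + (28)(2) = 78
A^4[2,2] = (22)(2) + (28)(2) = 100
A^4 = 
  [ 61,  78]
  [ 78, 100]

Therefore
A^4 = 
  [ 61,  78]
  [ 78, 100]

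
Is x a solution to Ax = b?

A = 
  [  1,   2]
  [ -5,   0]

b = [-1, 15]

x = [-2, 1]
No

Ax = [0, 10] ≠ b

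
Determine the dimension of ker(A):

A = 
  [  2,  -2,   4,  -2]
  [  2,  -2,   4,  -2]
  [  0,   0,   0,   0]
nullity(A) = 3

Row reduce:
R2 → R2 - (1)·R1
REF = 
  [  2,  -2,   4,  -2]
  [  0,   0,   0,   0]
  [  0,   0,   0,   0]
Pivot columns: 1 → 1 pivot.
rank(A) = 1, so nullity(A) = 4 - 1 = 3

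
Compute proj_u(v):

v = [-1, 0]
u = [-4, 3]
proj_u(v) = [-16/25, 12/25]

v·u = (-1)(-4) + (0)(3) = 4
u·u = (-4)² + (3)² = 25
proj_u(v) = (v·u / u·u) × u = (4/25) × u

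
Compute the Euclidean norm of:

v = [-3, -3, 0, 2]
4.69

||v||₂ = √((-3)² + (-3)² + (0)² + (2)²) = √22 = 4.69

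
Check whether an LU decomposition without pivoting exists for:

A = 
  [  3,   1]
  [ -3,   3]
Yes.
A[1,1] = 3 ≠ 0, so Gaussian elimination proceeds without a row swap: multiplier ℓ₂₁ = (-3)/(3) = -1, and U[2,2] = 3 - (-1)(1) = 4.
L = 
  [  1,   0]
  [ -1,   1]
U = 
  [  3,   1]
  [  0,   4]
Check row 2 of LU: [(-1)(3), (-1)(1) + 4] = [-3, 3] = row 2 of A ✓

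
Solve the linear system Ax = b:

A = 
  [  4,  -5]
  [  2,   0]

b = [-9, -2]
x = [-1, 1]

Row reduce the augmented matrix [A|b]:
R2 → R2 - (1/2)·R1
REF = 
  [  4,  -5,  -9]
  [  0, 5/2, 5/2]

Back-substitution:
x₂ = (5/2) / (5/2) = 1
x₁ = (-9 - (-5)(1)) / 4 = -1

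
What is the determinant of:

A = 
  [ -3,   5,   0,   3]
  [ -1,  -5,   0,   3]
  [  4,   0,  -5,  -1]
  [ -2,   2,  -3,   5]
Cofactor expansion along row 1: det(A) = a₁₁M₁₁ - a₁₂M₁₂ + a₁₃M₁₃ - a₁₄M₁₄

M₁₁ = det[[-5, 0, 3]; [0, -5, -1]; [2, -3, 5]]
  = (-5)·((-5)(5) - (-1)(-3)) - (0)·((0)(5) - (-1)(2)) + (3)·((0)(-3) - (-5)(2))
  = (-5)(-28) - (0)(2) + (3)(10)
  = 170
M₁₂ = det[[-1, 0, 3]; [4, -5, -1]; [-2, -3, 5]]
  = (-1)·((-5)(5) - (-1)(-3)) - (0)·((4)(5) - (-1)(-2)) + (3)·((4)(-3) - (-5)(-2))
  = (-1)(-28) - (0)(18) + (3)(-22)
  = -38
M₁₃ = det[[-1, -5, 3]; [4, 0, -1]; [-2, 2, 5]]
  = (-1)·((0)(5) - (-1)(2)) - (-5)·((4)(5) - (-1)(-2)) + (3)·((4)(2) - (0)(-2))
  = (-1)(2) - (-5)(18) + (3)(8)
  = 112
M₁₄ = det[[-1, -5, 0]; [4, 0, -5]; [-2, 2, -3]]
  = (-1)·((0)(-3) - (-5)(2)) - (-5)·((4)(-3) - (-5)(-2)) + (0)·((4)(2) - (0)(-2))
  = (-1)(10) - (-5)(-22) + (0)(8)
  = -120

det(A) = (-3)(170) - (5)(-38) + (0)(112) - (3)(-120) = 40

det(A) = 40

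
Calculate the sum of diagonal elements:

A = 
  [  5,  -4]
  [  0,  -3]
2

tr(A) = 5 + -3 = 2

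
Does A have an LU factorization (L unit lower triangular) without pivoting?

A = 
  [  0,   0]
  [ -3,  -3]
No.
A[1,1] = 0 but A[2,1] = -3 ≠ 0. Any LU with L unit lower triangular has (LU)[1,1] = U[1,1] and (LU)[2,1] = L[2,1]·U[1,1]; matching A forces U[1,1] = 0, which then forces (LU)[2,1] = 0 ≠ -3. A row swap (pivoting) is required.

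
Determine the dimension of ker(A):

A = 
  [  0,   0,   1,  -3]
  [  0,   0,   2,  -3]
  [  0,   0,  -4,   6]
nullity(A) = 2

Row reduce:
R2 → R2 - (2)·R1
R3 → R3 + (4)·R1
R3 → R3 + (2)·R2
REF = 
  [  0,   0,   1,  -3]
  [  0,   0,   0,   3]
  [  0,   0,   0,   0]
Pivot columns: 3, 4 → 2 pivots.
rank(A) = 2, so nullity(A) = 4 - 2 = 2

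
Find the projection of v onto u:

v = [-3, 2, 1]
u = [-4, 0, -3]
proj_u(v) = [-36/25, 0, -27/25]

v·u = (-3)(-4) + (2)(0) + (1)(-3) = 9
u·u = (-4)² + (0)² + (-3)² = 25
proj_u(v) = (v·u / u·u) × u = (9/25) × u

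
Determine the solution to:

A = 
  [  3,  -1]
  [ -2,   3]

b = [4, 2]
Row reduce the augmented matrix [A|b]:
R2 → R2 + (2/3)·R1
REF = 
  [   3,   -1,    4]
  [   0,  7/3, 14/3]

Back-substitution:
x₂ = (14/3) / (7/3) = 2
x₁ = (4 - (-1)(2)) / 3 = 2

x = [2, 2]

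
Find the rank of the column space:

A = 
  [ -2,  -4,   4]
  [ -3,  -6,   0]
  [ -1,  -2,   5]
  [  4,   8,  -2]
Row reduce:
R2 → R2 - (3/2)·R1
R3 → R3 - (1/2)·R1
R4 → R4 + (2)·R1
R3 → R3 + (1/2)·R2
R4 → R4 + (1)·R2
REF = 
  [ -2,  -4,   4]
  [  0,   0,  -6]
  [  0,   0,   0]
  [  0,   0,   0]
Pivot columns: 1, 3 → 2 pivots.
dim(Col(A)) = number of pivot columns = 2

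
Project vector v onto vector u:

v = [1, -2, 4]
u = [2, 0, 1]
proj_u(v) = [12/5, 0, 6/5]

v·u = (1)(2) + (-2)(0) + (4)(1) = 6
u·u = (2)² + (0)² + (1)² = 5
proj_u(v) = (v·u / u·u) × u = (6/5) × u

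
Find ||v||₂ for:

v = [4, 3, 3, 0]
5.831

||v||₂ = √((4)² + (3)² + (3)² + (0)²) = √34 = 5.831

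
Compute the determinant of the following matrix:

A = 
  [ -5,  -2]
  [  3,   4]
For a 2×2 matrix, det = ad - bc = (-5)(4) - (-2)(3) = -14

det(A) = -14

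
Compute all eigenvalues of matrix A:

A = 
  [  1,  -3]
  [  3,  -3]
tr(A) = -2, det(A) = 6
Characteristic polynomial: λ² - tr(A)λ + det(A) = λ² + 2λ + 6
λ² + 2λ + 6 = 0  ⇒  λ = (-2 ± √((2)² - 4·(6)))/2 = (-2 ± √(-20))/2
  = -1 + i√5,  -1 - i√5

λ = -1 + i√5, -1 - i√5  (≈ -1 + 2.236i, -1 - 2.236i)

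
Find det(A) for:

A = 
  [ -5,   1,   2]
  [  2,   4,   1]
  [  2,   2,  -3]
70

Cofactor expansion along row 1:
det(A) = (-5)·((4)(-3) - (1)(2)) - (1)·((2)(-3) - (1)(2)) + (2)·((2)(2) - (4)(2))
  = (-5)(-14) - (1)(-8) + (2)(-4)
  = 70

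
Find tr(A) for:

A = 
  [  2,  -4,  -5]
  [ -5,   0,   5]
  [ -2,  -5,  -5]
-3

tr(A) = 2 + 0 + -5 = -3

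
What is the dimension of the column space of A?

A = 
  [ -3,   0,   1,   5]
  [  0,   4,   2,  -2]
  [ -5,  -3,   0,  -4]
Row reduce:
R3 → R3 - (5/3)·R1
R3 → R3 + (3/4)·R2
REF = 
  [   -3,     0,     1,     5]
  [    0,     4,     2,    -2]
  [    0,     0,  -1/6, -83/6]
Pivot columns: 1, 2, 3 → 3 pivots.
dim(Col(A)) = number of pivot columns = 3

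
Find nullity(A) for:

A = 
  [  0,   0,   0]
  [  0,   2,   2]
nullity(A) = 2

Row reduce:
Swap R1 ↔ R2
REF = 
  [  0,   2,   2]
  [  0,   0,   0]
Pivot columns: 2 → 1 pivot.
rank(A) = 1, so nullity(A) = 3 - 1 = 2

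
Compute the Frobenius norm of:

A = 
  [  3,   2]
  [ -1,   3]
||A||_F = 4.796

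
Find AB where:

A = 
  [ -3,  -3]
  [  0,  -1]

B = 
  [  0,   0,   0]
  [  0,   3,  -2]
A is 2×2 and B is 2×3, so AB is 2×3. Each entry is (row of A)·(column of B):
AB[1,1] = (-3)(0) + (-3)(0) = 0
AB[1,2] = (-3)(0) + (-3)(3) = -9
AB[1,3] = (-3)(0) + (-3)(-2) = 6
AB[2,1] = (0)(0) + (-1)(0) = 0
AB[2,2] = (0)(0) + (-1)(3) = -3
AB[2,3] = (0)(0) + (-1)(-2) = 2

AB = 
  [  0,  -9,   6]
  [  0,  -3,   2]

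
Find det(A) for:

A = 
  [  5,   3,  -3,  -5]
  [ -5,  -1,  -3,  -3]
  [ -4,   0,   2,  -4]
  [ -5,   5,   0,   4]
1772

Cofactor expansion along row 1: det(A) = a₁₁M₁₁ - a₁₂M₁₂ + a₁₃M₁₃ - a₁₄M₁₄

M₁₁ = det[[-1, -3, -3]; [0, 2, -4]; [5, 0, 4]]
  = (-1)·((2)(4) - (-4)(0)) - (-3)·((0)(4) - (-4)(5)) + (-3)·((0)(0) - (2)(5))
  = (-1)(8) - (-3)(20) + (-3)(-10)
  = 82
M₁₂ = det[[-5, -3, -3]; [-4, 2, -4]; [-5, 0, 4]]
  = (-5)·((2)(4) - (-4)(0)) - (-3)·((-4)(4) - (-4)(-5)) + (-3)·((-4)(0) - (2)(-5))
  = (-5)(8) - (-3)(-36) + (-3)(10)
  = -178
M₁₃ = det[[-5, -1, -3]; [-4, 0, -4]; [-5, 5, 4]]
  = (-5)·((0)(4) - (-4)(5)) - (-1)·((-4)(4) - (-4)(-5)) + (-3)·((-4)(5) - (0)(-5))
  = (-5)(20) - (-1)(-36) + (-3)(-20)
  = -76
M₁₄ = det[[-5, -1, -3]; [-4, 0, 2]; [-5, 5, 0]]
  = (-5)·((0)(0) - (2)(5)) - (-1)·((-4)(0) - (2)(-5)) + (-3)·((-4)(5) - (0)(-5))
  = (-5)(-10) - (-1)(10) + (-3)(-20)
  = 120

det(A) = (5)(82) - (3)(-178) + (-3)(-76) - (-5)(120) = 1772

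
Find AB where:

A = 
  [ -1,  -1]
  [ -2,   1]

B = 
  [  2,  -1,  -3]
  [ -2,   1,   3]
AB = 
  [  0,   0,   0]
  [ -6,   3,   9]

A is 2×2 and B is 2×3, so AB is 2×3. Each entry is (row of A)·(column of B):
AB[1,1] = (-1)(2) + (-1)(-2) = 0
AB[1,2] = (-1)(-1) + (-1)(1) = 0
AB[1,3] = (-1)(-3) + (-1)(3) = 0
AB[2,1] = (-2)(2) + (1)(-2) = -6
AB[2,2] = (-2)(-1) + (1)(1) = 3
AB[2,3] = (-2)(-3) + (1)(3) = 9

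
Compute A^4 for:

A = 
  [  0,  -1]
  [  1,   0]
A^4 = 
  [  1,   0]
  [  0,   1]

A² = A·A:
A²[1,1] = (0)(0) + (-1)(1) = -1
A²[1,2] = (0)(-1) + (-1)(0) = 0
A²[2,1] = (1)(0) + (0)(1) = 0
A²[2,2] = (1)(-1) + (0)(0) = -1
A² = 
  [ -1,   0]
  [  0,  -1]

A^3 = A^2·A:
A^3[1,1] = (-1)(0) + (0)(1) = 0
A^3[1,2] = (-1)(-1) + (0)(0) = 1
A^3[2,1] = (0)(0) + (-1)(1) = -1
A^3[2,2] = (0)(-1) + (-1)(0) = 0
A^3 = 
  [  0,   1]
  [ -1,   0]

A^4 = A^3·A:
A^4[1,1] = (0)(0) + (1)(1) = 1
A^4[1,2] = (0)(-1) + (1)(0) = 0
A^4[2,1] = (-1)(0) + (0)(1) = 0
A^4[2,2] = (-1)(-1) + (0)(0) = 1
A^4 = 
  [  1,   0]
  [  0,   1]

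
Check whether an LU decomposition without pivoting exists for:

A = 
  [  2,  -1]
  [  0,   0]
Yes.
A[1,1] = 2 ≠ 0, so Gaussian elimination proceeds without a row swap: multiplier ℓ₂₁ = (0)/(2) = 0, and U[2,2] = 0 - (0)(-1) = 0.
L = 
  [  1,   0]
  [  0,   1]
U = 
  [  2,  -1]
  [  0,   0]
Check row 2 of LU: [(0)(2), (0)(-1) + 0] = [0, 0] = row 2 of A ✓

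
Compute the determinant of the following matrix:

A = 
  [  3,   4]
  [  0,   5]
For a 2×2 matrix, det = ad - bc = (3)(5) - (4)(0) = 15

det(A) = 15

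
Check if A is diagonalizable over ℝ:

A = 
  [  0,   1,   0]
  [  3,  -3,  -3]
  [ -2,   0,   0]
Yes

Characteristic polynomial: det(λI - A) = λ³ + 3λ² - 3λ - 6
By the rational root theorem any rational root is an integer dividing 6; none of those is a root, so p(λ) has no rational roots and hence (being an irreducible cubic) no repeated roots.
Discriminant of the cubic: Δ = 837
Δ > 0 ⇒ three distinct real eigenvalues: λ ≈ -3.361, -1.167, 1.529
Three distinct real eigenvalues, so A has 3 independent eigenvectors.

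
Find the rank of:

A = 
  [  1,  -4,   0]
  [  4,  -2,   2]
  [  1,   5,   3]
rank(A) = 3

Row reduce:
R2 → R2 - (4)·R1
R3 → R3 - (1)·R1
R3 → R3 - (9/14)·R2
REF = 
  [   1,   -4,    0]
  [   0,   14,    2]
  [   0,    0, 12/7]
Pivot columns: 1, 2, 3 → 3 pivots.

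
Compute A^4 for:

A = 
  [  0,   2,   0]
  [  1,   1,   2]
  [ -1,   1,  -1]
A² = A·A:
A²[1,1] = (0)(0) + (2)(1) + (0)(-1) = 2
A²[1,2] = (0)(2) + (2)(1) + (0)(1) = 2
A²[1,3] = (0)(0) + (2)(2) + (0)(-1) = 4
A²[2,1] = (1)(0) + (1)(1) + (2)(-1) = -1
A²[2,2] = (1)(2) + (1)(1) + (2)(1) = 5
A²[2,3] = (1)(0) + (1)(2) + (2)(-1) = 0
A²[3,1] = (-1)(0) + (1)(1) + (-1)(-1) = 2
A²[3,2] = (-1)(2) + (1)(1) + (-1)(1) = -2
A²[3,3] = (-1)(0) + (1)(2) + (-1)(-1) = 3
A² = 
  [  2,   2,   4]
  [ -1,   5,   0]
  [  2,  -2,   3]

A^3 = A^2·A:
A^3[1,1] = (2)(0) + (2)(1) + (4)(-1) = -2
A^3[1,2] = (2)(2) + (2)(1) + (4)(1) = 10
A^3[1,3] = (2)(0) + (2)(2) + (4)(-1) = 0
A^3[2,1] = (-1)(0) + (5)(1) + (0)(-1) = 5
A^3[2,2] = (-1)(2) + (5)(1) + (0)(1) = 3
A^3[2,3] = (-1)(0) + (5)(2) + (0)(-1) = 10
A^3[3,1] = (2)(0) + (-2)(1) + (3)(-1) = -5
A^3[3,2] = (2)(2) + (-2)(1) + (3)(1) = 5
A^3[3,3] = (2)(0) + (-2)(2) + (3)(-1) = -7
A^3 = 
  [ -2,  10,   0]
  [  5,   3,  10]
  [ -5,   5,  -7]

A^4 = A^3·A:
A^4[1,1] = (-2)(0) + (10)(1) + (0)(-1) = 10
A^4[1,2] = (-2)(2) + (10)(1) + (0)(1) = 6
A^4[1,3] = (-2)(0) + (10)(2) + (0)(-1) = 20
A^4[2,1] = (5)(0) + (3)(1) + (10)(-1) = -7
A^4[2,2] = (5)(2) + (3)(1) + (10)(1) = 23
A^4[2,3] = (5)(0) + (3)(2) + (10)(-1) = -4
A^4[3,1] = (-5)(0) + (5)(1) + (-7)(-1) = 12
A^4[3,2] = (-5)(2) + (5)(1) + (-7)(1) = -12
A^4[3,3] = (-5)(0) + (5)(2) + (-7)(-1) = 17
A^4 = 
  [ 10,   6,  20]
  [ -7,  23,  -4]
  [ 12, -12,  17]

Therefore
A^4 = 
  [ 10,   6,  20]
  [ -7,  23,  -4]
  [ 12, -12,  17]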